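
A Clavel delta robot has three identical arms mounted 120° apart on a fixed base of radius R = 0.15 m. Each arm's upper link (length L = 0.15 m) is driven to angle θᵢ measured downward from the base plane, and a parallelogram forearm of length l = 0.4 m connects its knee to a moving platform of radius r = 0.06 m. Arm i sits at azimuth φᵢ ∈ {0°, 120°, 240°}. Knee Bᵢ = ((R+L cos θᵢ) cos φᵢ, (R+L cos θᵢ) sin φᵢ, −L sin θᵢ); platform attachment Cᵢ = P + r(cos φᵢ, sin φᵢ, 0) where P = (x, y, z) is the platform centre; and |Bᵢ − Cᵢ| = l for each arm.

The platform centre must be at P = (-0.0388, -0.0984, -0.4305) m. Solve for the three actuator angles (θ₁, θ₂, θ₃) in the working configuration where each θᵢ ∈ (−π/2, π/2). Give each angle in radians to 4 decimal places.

θ₁ = 0.8727, θ₂ = 0.9598, θ₃ = 0.3490

arm 1 (φ=0.0°): x'=-0.0388, y'=-0.0984
  e−x'=0.1288;  (l²−L²−(e−x')²−y'²−z²)/2L = -0.2470
  γ=atan2(-0.4305,0.1288)=-1.2801;  ψ=arccos(-0.5497)=2.1528;  θ1=γ+ψ≈0.8727
arm 2 (φ=120.0°): x'=-0.0658, y'=0.0828
  e−x'=0.1558;  (l²−L²−(e−x')²−y'²−z²)/2L = -0.2632
  γ=atan2(-0.4305,0.1558)=-1.2235;  ψ=arccos(-0.5749)=2.1833;  θ2=γ+ψ≈0.9598
arm 3 (φ=240.0°): x'=0.1046, y'=0.0156
  A=-0.0146, B=-0.4305, C=(l²−L²−A²−y'²−z²)/(2L)=-0.1610
  θ3 = atan2(B,A) + arccos(C/0.4307) = 0.3490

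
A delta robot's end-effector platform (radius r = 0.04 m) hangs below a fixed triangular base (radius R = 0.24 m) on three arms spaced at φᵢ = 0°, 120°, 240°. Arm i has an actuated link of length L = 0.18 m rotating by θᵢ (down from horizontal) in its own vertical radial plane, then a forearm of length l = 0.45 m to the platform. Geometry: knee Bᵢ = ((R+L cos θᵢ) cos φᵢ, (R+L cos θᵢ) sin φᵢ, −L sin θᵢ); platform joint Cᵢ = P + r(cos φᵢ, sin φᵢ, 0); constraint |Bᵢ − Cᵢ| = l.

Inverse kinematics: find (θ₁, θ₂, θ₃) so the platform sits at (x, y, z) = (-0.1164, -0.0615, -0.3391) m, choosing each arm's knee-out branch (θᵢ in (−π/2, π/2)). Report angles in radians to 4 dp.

arm 1 (φ=0.0°): x'=-0.1164, y'=-0.0615
  A=0.3164, B=-0.3391, C=(l²−L²−A²−y'²−z²)/(2L)=-0.1355
  γ=atan2(-0.3391,0.3164)=-0.8200;  ψ=arccos(-0.2922)=1.8673;  θ1=γ+ψ≈1.0473
rotate P by −φ2: (0.0049, 0.1316, -0.3391)
  A=0.1951, B=-0.3391, C=(l²−L²−A²−y'²−z²)/(2L)=-0.0007
  γ=atan2(-0.3391,0.1951)=-1.0488;  ψ=arccos(-0.0017)=1.5725;  θ2=γ+ψ≈0.5237
rotate P by −φ3: (0.1115, -0.0701, -0.3391)
  A=0.0885, B=-0.3391, C=(l²−L²−A²−y'²−z²)/(2L)=0.1177
  √(A²+B²)=0.3505;  θ3 = -1.3154+1.2284 ≈ -0.0870

θ₁ = 1.0473, θ₂ = 0.5237, θ₃ = -0.0870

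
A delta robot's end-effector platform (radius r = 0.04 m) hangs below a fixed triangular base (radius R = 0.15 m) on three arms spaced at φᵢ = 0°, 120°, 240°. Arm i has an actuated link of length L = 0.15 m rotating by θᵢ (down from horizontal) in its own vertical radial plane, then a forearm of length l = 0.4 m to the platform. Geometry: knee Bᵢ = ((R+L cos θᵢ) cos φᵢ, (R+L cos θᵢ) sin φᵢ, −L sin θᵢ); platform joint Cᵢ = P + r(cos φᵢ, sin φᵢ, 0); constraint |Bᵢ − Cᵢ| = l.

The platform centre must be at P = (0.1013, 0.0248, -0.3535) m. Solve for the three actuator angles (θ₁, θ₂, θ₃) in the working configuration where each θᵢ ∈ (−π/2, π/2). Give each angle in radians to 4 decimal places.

θ₁ = -0.0873, θ₂ = 0.5235, θ₃ = 0.6981

arm 1 (φ=0.0°): x'=0.1013, y'=0.0248
  e−x'=0.0087;  (l²−L²−(e−x')²−y'²−z²)/2L = 0.0395
  √(A²+B²)=0.3536;  θ1 = -1.5462+1.4589 ≈ -0.0873
φ2=120.0° → target in arm frame (-0.0292, -0.1001)
  A cos θ + B sin θ = C:  0.1392·cos θ + -0.3535·sin θ = -0.0562
  γ=atan2(-0.3535,0.1392)=-1.1957;  ψ=arccos(-0.1479)=1.7192;  θ2=γ+ψ≈0.5235
rotate P by −φ3: (-0.0721, 0.0753, -0.3535)
  A cos θ + B sin θ = C:  0.1821·cos θ + -0.3535·sin θ = -0.0877
  √(A²+B²)=0.3977;  θ3 = -1.0951+1.7931 ≈ 0.6981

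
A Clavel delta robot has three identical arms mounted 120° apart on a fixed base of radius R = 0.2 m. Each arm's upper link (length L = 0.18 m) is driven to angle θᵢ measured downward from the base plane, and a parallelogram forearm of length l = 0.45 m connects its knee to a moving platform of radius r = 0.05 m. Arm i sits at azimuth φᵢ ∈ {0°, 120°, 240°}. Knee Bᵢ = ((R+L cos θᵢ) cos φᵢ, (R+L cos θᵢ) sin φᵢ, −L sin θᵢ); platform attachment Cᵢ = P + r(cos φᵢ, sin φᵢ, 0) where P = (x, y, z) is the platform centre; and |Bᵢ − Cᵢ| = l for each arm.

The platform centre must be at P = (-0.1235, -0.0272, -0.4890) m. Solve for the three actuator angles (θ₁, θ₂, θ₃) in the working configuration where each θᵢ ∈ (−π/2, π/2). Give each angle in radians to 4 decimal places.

arm 1 (φ=0.0°): x'=-0.1235, y'=-0.0272
  A cos θ + B sin θ = C:  0.2735·cos θ + -0.4890·sin θ = -0.4016
  √(A²+B²)=0.5603;  θ1 = -1.0608+2.3699 ≈ 1.3090
arm 2 (φ=120.0°): x'=0.0382, y'=0.1206
  A=0.1118, B=-0.4890, C=(l²−L²−A²−y'²−z²)/(2L)=-0.2668
  γ=atan2(-0.4890,0.1118)=-1.3460;  ψ=arccos(-0.5319)=2.1317;  θ2=γ+ψ≈0.7856
arm 3 (φ=240.0°): x'=0.0853, y'=-0.0934
  e−x'=0.0647;  (l²−L²−(e−x')²−y'²−z²)/2L = -0.2276
  √(A²+B²)=0.4933;  θ3 = -1.4393+2.0503 ≈ 0.6110

θ₁ = 1.3090, θ₂ = 0.7856, θ₃ = 0.6110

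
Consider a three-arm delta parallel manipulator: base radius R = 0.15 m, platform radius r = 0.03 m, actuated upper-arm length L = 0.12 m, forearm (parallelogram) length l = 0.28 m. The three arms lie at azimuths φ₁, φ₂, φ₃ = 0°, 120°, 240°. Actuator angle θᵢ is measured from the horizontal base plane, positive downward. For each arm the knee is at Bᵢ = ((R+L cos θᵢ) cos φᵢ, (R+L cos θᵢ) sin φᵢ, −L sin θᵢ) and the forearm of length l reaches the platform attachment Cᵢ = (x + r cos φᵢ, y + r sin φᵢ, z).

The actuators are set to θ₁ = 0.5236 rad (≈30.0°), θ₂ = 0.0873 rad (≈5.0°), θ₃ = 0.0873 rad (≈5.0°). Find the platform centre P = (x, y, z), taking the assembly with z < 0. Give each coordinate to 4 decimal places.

(-0.0308, 0.0000, -0.1762)

arm 1 at φ=0.0°: ρ1 = 0.2239;  O1 = (0.2239, 0.0000, -0.0600)
arm 2 at φ=120.0°: ρ2 = 0.2395;  O2 = (-0.1198, 0.2075, -0.0105)
arm 3 at φ=240.0°: ρ3 = 0.2395;  O3 = (-0.1198, -0.2075, -0.0105)
eliminate P² terms by subtracting sphere 1 from 2 and 3
linear system: -0.6874x+0.4149y = 0.0037−0.0991z; -0.6874x+-0.4149y = 0.0037−0.0991z
Cramer: x(z) = -0.0055+0.1441z;  y(z) = 0.0000-0.0000z
into |P−O₁|² = l²: 1.0208z² + 0.0539z + -0.0222 = 0;  Δ = 0.0935;  z = -0.1762 or 0.1234 → z<0 root = -0.1762
x = -0.0308, y = 0.0000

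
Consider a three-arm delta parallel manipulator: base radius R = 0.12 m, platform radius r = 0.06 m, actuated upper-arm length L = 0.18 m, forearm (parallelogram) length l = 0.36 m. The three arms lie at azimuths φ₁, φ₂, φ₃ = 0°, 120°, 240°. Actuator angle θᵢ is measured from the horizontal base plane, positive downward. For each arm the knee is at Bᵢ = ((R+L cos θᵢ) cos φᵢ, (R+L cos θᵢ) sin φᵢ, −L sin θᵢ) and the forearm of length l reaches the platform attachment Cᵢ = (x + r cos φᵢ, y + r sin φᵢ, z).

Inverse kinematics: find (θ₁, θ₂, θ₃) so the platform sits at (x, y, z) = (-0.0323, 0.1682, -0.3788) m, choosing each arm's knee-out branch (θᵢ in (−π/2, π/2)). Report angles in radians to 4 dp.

arm 1 (φ=0.0°): x'=-0.0323, y'=0.1682
  A=0.0923, B=-0.3788, C=(l²−L²−A²−y'²−z²)/(2L)=-0.2308
  γ=atan2(-0.3788,0.0923)=-1.3318;  ψ=arccos(-0.5921)=2.2044;  θ1=γ+ψ≈0.8726
φ2=120.0° → target in arm frame (0.1618, -0.0561)
  A cos θ + B sin θ = C:  -0.1018·cos θ + -0.3788·sin θ = -0.1661
  γ=atan2(-0.3788,-0.1018)=-1.8334;  ψ=arccos(-0.4235)=2.0081;  θ2=γ+ψ≈0.1748
rotate P by −φ3: (-0.1295, -0.1121, -0.3788)
  e−x'=0.1895;  (l²−L²−(e−x')²−y'²−z²)/2L = -0.2632
  θ3 = atan2(B,A) + arccos(C/0.4236) = 1.1345

θ₁ = 0.8726, θ₂ = 0.1748, θ₃ = 1.1345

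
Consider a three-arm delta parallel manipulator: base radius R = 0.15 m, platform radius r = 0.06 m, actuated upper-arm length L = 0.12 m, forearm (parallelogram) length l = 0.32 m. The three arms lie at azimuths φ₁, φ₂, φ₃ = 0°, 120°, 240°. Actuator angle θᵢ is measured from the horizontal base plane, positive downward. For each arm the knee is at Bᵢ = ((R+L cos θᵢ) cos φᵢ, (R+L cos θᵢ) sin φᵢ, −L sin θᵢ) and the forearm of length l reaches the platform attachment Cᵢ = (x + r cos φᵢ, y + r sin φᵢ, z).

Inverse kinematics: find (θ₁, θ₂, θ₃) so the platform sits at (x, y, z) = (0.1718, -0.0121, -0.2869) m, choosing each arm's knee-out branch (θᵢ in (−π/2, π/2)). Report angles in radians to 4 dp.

rotate P by −φ1: (0.1718, -0.0121, -0.2869)
  A cos θ + B sin θ = C:  -0.0818·cos θ + -0.2869·sin θ = -0.0048
  θ1 = atan2(B,A) + arccos(C/0.2983) = -0.2617
arm 2 (φ=120.0°): x'=-0.0964, y'=-0.1427
  e−x'=0.1864;  (l²−L²−(e−x')²−y'²−z²)/2L = -0.2059
  θ2 = atan2(B,A) + arccos(C/0.3421) = 1.2220
φ3=240.0° → target in arm frame (-0.0754, 0.1548)
  A=0.1654, B=-0.2869, C=(l²−L²−A²−y'²−z²)/(2L)=-0.1902
  θ3 = atan2(B,A) + arccos(C/0.3312) = 1.1348

θ₁ = -0.2617, θ₂ = 1.2220, θ₃ = 1.1348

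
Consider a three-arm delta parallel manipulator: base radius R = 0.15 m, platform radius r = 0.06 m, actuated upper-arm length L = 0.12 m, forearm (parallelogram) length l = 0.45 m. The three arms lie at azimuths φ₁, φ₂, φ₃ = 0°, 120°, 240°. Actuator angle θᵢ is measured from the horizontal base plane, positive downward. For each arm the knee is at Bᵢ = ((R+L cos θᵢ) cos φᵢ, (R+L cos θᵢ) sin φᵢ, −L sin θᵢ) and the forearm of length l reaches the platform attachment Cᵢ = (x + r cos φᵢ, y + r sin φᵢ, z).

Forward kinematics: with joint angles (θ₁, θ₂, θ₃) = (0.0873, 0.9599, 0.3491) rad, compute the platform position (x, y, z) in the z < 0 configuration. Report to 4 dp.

(0.1009, -0.0994, -0.4357)

O1 = (0.2095·cos0.0°, 0.2095·sin0.0°, -0.0105) = (0.2095, 0.0000, -0.0105)
arm 2 at φ=120.0°: e+L cos θ2 = 0.1588;  O2 = (-0.0794, 0.1376, -0.0983)
O3 = (0.2028·cos240.0°, 0.2028·sin240.0°, -0.0410) = (-0.1014, -0.1756, -0.0410)
eliminate P² terms by subtracting sphere 1 from 2 and 3
[-0.5779 0.2751 -0.1757]·P = -0.0091;  [-0.6218 -0.3512 -0.0612]·P = -0.0012
det = 0.3740;  x = 0.0095+-0.2099z,  y = -0.0133+0.1975z
into |P−O₁|² = l²: 1.0831z² + 0.0997z + -0.1622 = 0;  Δ = 0.7126;  z = -0.4357 or 0.3437 → z<0 root = -0.4357
x = 0.1009, y = -0.0994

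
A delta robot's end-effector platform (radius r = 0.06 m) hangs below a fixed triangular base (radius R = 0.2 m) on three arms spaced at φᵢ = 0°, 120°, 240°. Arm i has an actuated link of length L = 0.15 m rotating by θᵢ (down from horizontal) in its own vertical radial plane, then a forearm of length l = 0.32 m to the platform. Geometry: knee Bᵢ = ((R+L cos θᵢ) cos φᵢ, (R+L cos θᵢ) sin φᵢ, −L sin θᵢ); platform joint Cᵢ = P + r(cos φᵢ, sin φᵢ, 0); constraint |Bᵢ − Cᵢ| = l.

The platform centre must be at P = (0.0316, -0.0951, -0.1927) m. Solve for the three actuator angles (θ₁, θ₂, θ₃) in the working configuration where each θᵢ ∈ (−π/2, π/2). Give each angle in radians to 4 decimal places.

rotate P by −φ1: (0.0316, -0.0951, -0.1927)
  A cos θ + B sin θ = C:  0.1084·cos θ + -0.1927·sin θ = 0.0732
  √(A²+B²)=0.2211;  θ1 = -1.0584+1.2332 ≈ 0.1748
φ2=120.0° → target in arm frame (-0.0982, 0.0202)
  A cos θ + B sin θ = C:  0.2382·cos θ + -0.1927·sin θ = -0.0479
  θ2 = atan2(B,A) + arccos(C/0.3064) = 1.0474
rotate P by −φ3: (0.0666, 0.0749, -0.1927)
  A=0.0734, B=-0.1927, C=(l²−L²−A²−y'²−z²)/(2L)=0.1059
  √(A²+B²)=0.2062;  θ3 = -1.2067+1.0317 ≈ -0.1750

θ₁ = 0.1748, θ₂ = 1.0474, θ₃ = -0.1750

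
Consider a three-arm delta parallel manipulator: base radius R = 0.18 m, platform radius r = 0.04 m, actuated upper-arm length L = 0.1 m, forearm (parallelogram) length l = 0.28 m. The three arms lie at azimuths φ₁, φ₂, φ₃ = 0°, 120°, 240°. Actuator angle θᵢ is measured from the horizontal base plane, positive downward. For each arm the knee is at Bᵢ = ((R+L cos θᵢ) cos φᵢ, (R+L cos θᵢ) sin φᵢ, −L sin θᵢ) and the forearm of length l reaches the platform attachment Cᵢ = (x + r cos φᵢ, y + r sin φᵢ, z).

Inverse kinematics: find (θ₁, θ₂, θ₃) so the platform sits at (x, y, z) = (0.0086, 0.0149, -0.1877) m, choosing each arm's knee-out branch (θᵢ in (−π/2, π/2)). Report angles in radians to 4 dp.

φ1=0.0° → target in arm frame (0.0086, 0.0149)
  e−x'=0.1314;  (l²−L²−(e−x')²−y'²−z²)/2L = 0.0784
  γ=atan2(-0.1877,0.1314)=-0.9600;  ψ=arccos(0.3422)=1.2215;  θ1=γ+ψ≈0.2615
arm 2 (φ=120.0°): x'=0.0086, y'=-0.0149
  e−x'=0.1314;  (l²−L²−(e−x')²−y'²−z²)/2L = 0.0784
  γ=atan2(-0.1877,0.1314)=-0.9600;  ψ=arccos(0.3422)=1.2215;  θ2=γ+ψ≈0.2615
rotate P by −φ3: (-0.0172, 0.0000, -0.1877)
  A cos θ + B sin θ = C:  0.1572·cos θ + -0.1877·sin θ = 0.0423
  γ=atan2(-0.1877,0.1572)=-0.8736;  ψ=arccos(0.1727)=1.3972;  θ3=γ+ψ≈0.5237

θ₁ = 0.2615, θ₂ = 0.2615, θ₃ = 0.5237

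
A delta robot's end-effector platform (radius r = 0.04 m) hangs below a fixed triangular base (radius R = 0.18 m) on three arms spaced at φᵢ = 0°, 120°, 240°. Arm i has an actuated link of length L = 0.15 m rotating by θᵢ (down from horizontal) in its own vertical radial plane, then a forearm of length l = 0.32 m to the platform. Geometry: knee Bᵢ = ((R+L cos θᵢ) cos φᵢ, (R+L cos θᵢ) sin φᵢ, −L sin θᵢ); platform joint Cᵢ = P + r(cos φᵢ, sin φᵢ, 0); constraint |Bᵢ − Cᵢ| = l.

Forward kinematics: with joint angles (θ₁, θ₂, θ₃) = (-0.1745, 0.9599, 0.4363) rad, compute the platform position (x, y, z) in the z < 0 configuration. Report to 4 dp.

(0.0750, -0.0488, -0.2079)

centre 1 = (0.2877·cos0.0°, 0.2877·sin0.0°, 0.0260) = (0.2877, 0.0000, 0.0260)
arm 2 at φ=120.0°: ρ2 = 0.2260;  centre 2 = (-0.1130, 0.1958, -0.1229)
φ3=240.0°: virtual centre (-0.1380, -0.2390, -0.0634), radius l
eliminate P² terms by subtracting sphere 1 from 2 and 3
[-0.8015 0.3915 -0.2978]·P = -0.0173;  [-0.8514 -0.4780 -0.1789]·P = -0.0033
det = 0.7164;  x = 0.0133+-0.2964z,  y = -0.0168+0.1538z
quadratic in z: (1.1115)z²+(0.1054)z+(-0.0261)=0, √Δ=0.3569 → z ∈ {-0.2079, 0.1131}; z = -0.2079 (taking z<0)
x = 0.0750, y = -0.0488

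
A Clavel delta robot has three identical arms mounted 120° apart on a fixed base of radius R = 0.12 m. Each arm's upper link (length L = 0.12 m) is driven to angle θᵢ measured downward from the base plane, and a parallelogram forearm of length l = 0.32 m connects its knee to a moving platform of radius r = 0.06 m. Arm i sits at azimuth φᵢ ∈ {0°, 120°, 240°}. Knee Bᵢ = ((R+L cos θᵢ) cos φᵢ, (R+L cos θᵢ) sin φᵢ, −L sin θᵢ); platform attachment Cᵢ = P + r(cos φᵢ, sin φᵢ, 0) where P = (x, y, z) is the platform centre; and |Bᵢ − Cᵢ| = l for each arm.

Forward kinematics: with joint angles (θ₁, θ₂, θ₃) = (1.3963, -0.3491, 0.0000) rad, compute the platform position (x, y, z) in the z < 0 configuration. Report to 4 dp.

(-0.2192, 0.0314, -0.2250)

φ1=0.0°: virtual centre (0.0808, 0.0000, -0.1182), radius l
φ2=120.0°: virtual centre (-0.0864, 0.1496, 0.0410), radius l
centre 3 = (0.1800·cos240.0°, 0.1800·sin240.0°, 0.0000) = (-0.0900, -0.1559, 0.0000)
subtract pairs → two planes through P
plane₁₂: -0.3344x+0.2992y+0.3184z = 0.0110
Cramer: x(z) = -0.0339+0.8233z;  y(z) = -0.0010-0.1441z
sphere 1 gives Az²+Bz+C=0 with A=1.6985, B=0.0477, C=-0.0753;  B²−4AC=0.5137;  roots -0.2250, 0.1969;  negative root z = -0.2250
x = -0.2192, y = 0.0314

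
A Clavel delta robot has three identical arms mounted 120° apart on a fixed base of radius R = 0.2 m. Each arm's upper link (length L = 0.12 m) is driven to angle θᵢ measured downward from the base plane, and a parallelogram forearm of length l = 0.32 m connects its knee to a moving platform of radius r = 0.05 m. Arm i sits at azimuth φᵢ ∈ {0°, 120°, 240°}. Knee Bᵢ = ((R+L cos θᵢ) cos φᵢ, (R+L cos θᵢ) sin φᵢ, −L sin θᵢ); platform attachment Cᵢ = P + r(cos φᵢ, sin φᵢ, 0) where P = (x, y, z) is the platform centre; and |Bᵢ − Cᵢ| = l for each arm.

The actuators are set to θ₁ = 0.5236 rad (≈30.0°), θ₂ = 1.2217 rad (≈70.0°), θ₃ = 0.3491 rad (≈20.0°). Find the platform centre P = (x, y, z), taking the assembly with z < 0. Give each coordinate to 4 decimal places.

(0.0304, -0.0802, -0.2745)

arm 1 at φ=0.0°: e+L cos θ1 = 0.2539;  centre 1 = (0.2539, 0.0000, -0.0600)
arm 2 at φ=120.0°: e+L cos θ2 = 0.1910;  centre 2 = (-0.0955, 0.1655, -0.1128)
φ3=240.0°: virtual centre (-0.1314, -0.2276, -0.0410), radius l
subtract pairs → two planes through P
plane₁₂: -0.6989x+0.3309y+-0.1055z = -0.0189
Cramer: x(z) = 0.0134-0.0619z;  y(z) = -0.0286+0.1881z
into |P−centre ₁|² = l²: 1.0392z² + 0.1390z + -0.0402 = 0;  Δ = 0.1862;  z = -0.2745 or 0.1408 → z<0 root = -0.2745
x = 0.0304, y = -0.0802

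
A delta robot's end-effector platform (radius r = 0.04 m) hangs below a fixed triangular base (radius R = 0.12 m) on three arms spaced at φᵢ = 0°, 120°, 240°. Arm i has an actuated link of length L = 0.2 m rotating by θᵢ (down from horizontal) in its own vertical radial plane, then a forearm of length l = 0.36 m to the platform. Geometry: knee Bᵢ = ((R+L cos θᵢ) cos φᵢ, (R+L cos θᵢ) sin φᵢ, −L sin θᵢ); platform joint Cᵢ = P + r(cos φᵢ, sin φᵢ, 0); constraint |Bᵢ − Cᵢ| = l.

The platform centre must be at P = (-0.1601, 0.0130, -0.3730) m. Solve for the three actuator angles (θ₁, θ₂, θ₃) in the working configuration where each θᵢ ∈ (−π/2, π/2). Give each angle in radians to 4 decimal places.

arm 1 (φ=0.0°): x'=-0.1601, y'=0.0130
  A=0.2401, B=-0.3730, C=(l²−L²−A²−y'²−z²)/(2L)=-0.2684
  θ1 = atan2(B,A) + arccos(C/0.4436) = 1.2217
arm 2 (φ=120.0°): x'=0.0913, y'=0.1322
  A cos θ + B sin θ = C:  -0.0113·cos θ + -0.3730·sin θ = -0.1678
  √(A²+B²)=0.3732;  θ2 = -1.6011+2.0372 ≈ 0.4361
rotate P by −φ3: (0.0688, -0.1452, -0.3730)
  e−x'=0.0112;  (l²−L²−(e−x')²−y'²−z²)/2L = -0.1768
  √(A²+B²)=0.3732;  θ3 = -1.5408+2.0644 ≈ 0.5236

θ₁ = 1.2217, θ₂ = 0.4361, θ₃ = 0.5236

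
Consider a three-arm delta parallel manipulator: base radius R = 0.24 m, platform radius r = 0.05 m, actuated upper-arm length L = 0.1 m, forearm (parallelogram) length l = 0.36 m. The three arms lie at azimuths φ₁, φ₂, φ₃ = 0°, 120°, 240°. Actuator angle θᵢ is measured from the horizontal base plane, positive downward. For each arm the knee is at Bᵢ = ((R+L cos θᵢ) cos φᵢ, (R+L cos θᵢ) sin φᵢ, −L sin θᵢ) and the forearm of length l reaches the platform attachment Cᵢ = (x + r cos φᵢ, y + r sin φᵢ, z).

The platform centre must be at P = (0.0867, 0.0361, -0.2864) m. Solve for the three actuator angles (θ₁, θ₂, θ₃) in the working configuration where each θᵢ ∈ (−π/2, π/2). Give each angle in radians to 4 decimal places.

θ₁ = -0.0878, θ₂ = 0.7856, θ₃ = 1.2213

φ1=0.0° → target in arm frame (0.0867, 0.0361)
  A=0.1033, B=-0.2864, C=(l²−L²−A²−y'²−z²)/(2L)=0.1280
  γ=atan2(-0.2864,0.1033)=-1.2246;  ψ=arccos(0.4204)=1.1369;  θ1=γ+ψ≈-0.0878
rotate P by −φ2: (-0.0121, -0.0931, -0.2864)
  A cos θ + B sin θ = C:  0.2021·cos θ + -0.2864·sin θ = -0.0597
  θ2 = atan2(B,A) + arccos(C/0.3505) = 0.7856
φ3=240.0° → target in arm frame (-0.0746, 0.0570)
  e−x'=0.2646;  (l²−L²−(e−x')²−y'²−z²)/2L = -0.1785
  γ=atan2(-0.2864,0.2646)=-0.8249;  ψ=arccos(-0.4578)=2.0463;  θ3=γ+ψ≈1.2213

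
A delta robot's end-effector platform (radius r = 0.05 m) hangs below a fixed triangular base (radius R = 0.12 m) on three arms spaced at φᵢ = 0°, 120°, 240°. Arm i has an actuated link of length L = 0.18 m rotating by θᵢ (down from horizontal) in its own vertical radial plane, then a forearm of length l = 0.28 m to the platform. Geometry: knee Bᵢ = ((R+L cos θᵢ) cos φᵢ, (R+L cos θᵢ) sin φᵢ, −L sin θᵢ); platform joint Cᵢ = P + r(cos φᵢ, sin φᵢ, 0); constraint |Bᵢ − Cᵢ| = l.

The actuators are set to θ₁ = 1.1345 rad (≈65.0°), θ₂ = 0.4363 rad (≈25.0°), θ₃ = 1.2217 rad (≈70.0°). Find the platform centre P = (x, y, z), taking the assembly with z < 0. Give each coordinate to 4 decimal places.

φ1=0.0°: virtual centre (0.1461, 0.0000, -0.1631), radius l
φ2=120.0°: virtual centre (-0.1166, 0.2019, -0.0761), radius l
arm 3 at φ=240.0°: (R−r)+L cos θ3 = 0.1316;  S3 = (-0.0658, -0.1139, -0.1691)
subtract pairs → two planes through P
[-0.5253 0.4038 0.1741]·P = 0.0122;  [-0.4237 -0.2279 -0.0120]·P = -0.0020
det = 0.2908;  x = -0.0067+0.1198z,  y = 0.0214+-0.2754z
into |P−S₁|² = l²: 1.0902z² + 0.2779z + -0.0280 = 0;  Δ = 0.1992;  z = -0.3321 or 0.0773 → z<0 root = -0.3321
x = -0.0465, y = 0.1129

(-0.0465, 0.1129, -0.3321)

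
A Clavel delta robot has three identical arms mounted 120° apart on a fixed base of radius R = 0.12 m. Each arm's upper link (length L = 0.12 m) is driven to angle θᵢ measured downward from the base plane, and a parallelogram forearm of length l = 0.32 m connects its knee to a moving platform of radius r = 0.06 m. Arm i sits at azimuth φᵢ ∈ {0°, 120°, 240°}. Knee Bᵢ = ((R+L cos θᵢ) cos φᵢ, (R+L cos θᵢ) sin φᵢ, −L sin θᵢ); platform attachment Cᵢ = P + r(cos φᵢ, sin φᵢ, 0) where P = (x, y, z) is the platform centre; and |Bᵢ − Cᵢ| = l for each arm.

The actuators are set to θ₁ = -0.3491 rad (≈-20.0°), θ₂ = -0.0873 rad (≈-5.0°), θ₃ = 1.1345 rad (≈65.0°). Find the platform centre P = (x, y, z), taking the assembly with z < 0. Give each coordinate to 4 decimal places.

(0.1118, 0.1445, -0.2379)

φ1=0.0°: virtual centre (0.1728, 0.0000, 0.0410), radius l
S2 = (0.1795·cos120.0°, 0.1795·sin120.0°, 0.0105) = (-0.0898, 0.1555, 0.0105)
arm 3 at φ=240.0°: e+L cos θ3 = 0.1107;  S3 = (-0.0554, -0.0959, -0.1088)
subtract pairs → two planes through P
[-0.5251 0.3110 -0.0612]·P = 0.0008;  [-0.4562 -0.1918 -0.2996]·P = -0.0074
Cramer: x(z) = 0.0089-0.4325z;  y(z) = 0.0176-0.5335z
quadratic in z: (1.4717)z²+(0.0408)z+(-0.0736)=0, √Δ=0.6593 → z ∈ {-0.2379, 0.2101}; z = -0.2379 (taking z<0)
x = 0.1118, y = 0.1445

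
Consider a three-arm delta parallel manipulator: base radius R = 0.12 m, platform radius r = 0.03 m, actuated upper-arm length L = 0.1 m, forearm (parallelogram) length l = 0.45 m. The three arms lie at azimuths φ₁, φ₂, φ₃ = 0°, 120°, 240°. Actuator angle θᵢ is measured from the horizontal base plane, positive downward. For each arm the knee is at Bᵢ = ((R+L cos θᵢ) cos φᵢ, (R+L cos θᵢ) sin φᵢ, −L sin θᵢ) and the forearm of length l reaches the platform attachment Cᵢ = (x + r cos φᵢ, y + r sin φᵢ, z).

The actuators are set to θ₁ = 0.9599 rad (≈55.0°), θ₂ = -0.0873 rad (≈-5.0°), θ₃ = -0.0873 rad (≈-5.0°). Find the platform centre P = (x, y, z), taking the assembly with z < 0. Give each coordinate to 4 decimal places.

S1 = (0.1474·cos0.0°, 0.1474·sin0.0°, -0.0819) = (0.1474, 0.0000, -0.0819)
arm 2 at φ=120.0°: (R−r)+L cos θ2 = 0.1896;  S2 = (-0.0948, 0.1642, 0.0087)
S3 = (0.1896·cos240.0°, 0.1896·sin240.0°, 0.0087) = (-0.0948, -0.1642, 0.0087)
subtract pairs → two planes through P
linear system: -0.4843x+0.3284y = 0.0076−0.1813z; -0.4843x+-0.3284y = 0.0076−0.1813z
Cramer: x(z) = -0.0157+0.3743z;  y(z) = 0.0000-0.0000z
quadratic in z: (1.1401)z²+(0.0418)z+(-0.1692)=0, √Δ=0.8794 → z ∈ {-0.4040, 0.3674}; z = -0.4040 (taking z<0)
x = -0.1669, y = 0.0000

(-0.1669, 0.0000, -0.4040)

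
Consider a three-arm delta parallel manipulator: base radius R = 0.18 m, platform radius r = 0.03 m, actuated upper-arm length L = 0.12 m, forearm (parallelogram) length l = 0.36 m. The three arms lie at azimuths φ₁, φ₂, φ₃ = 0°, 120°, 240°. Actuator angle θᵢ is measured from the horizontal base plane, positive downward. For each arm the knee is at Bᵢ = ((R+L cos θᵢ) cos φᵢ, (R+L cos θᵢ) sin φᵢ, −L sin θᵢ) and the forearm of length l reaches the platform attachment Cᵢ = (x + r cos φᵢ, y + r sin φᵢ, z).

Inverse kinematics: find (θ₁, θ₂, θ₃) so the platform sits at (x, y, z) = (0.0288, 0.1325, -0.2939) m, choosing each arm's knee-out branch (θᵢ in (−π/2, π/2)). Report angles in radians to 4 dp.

arm 1 (φ=0.0°): x'=0.0288, y'=0.1325
  A=0.1212, B=-0.2939, C=(l²−L²−A²−y'²−z²)/(2L)=-0.0143
  √(A²+B²)=0.3179;  θ1 = -1.1797+1.6157 ≈ 0.4360
φ2=120.0° → target in arm frame (0.1003, -0.0912)
  e−x'=0.0497;  (l²−L²−(e−x')²−y'²−z²)/2L = 0.0752
  θ2 = atan2(B,A) + arccos(C/0.2981) = -0.0876
rotate P by −φ3: (-0.1291, -0.0413, -0.2939)
  e−x'=0.2791;  (l²−L²−(e−x')²−y'²−z²)/2L = -0.2117
  θ3 = atan2(B,A) + arccos(C/0.4053) = 1.3092

θ₁ = 0.4360, θ₂ = -0.0876, θ₃ = 1.3092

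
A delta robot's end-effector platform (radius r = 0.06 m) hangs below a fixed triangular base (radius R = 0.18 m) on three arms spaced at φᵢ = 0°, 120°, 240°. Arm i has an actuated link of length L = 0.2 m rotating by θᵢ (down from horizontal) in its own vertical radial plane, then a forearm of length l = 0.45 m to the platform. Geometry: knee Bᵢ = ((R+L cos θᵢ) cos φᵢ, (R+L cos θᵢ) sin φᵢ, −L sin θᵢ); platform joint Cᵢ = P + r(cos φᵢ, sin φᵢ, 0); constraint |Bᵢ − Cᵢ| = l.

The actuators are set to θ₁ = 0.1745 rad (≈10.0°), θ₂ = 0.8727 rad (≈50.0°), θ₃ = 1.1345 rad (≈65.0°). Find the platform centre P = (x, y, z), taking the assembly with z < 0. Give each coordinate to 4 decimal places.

(0.1681, 0.0555, -0.4557)

φ1=0.0°: virtual centre (0.3170, 0.0000, -0.0347), radius l
arm 2 at φ=120.0°: ρ2 = 0.2486;  O2 = (-0.1243, 0.2153, -0.1532)
O3 = (0.2045·cos240.0°, 0.2045·sin240.0°, -0.1813) = (-0.1023, -0.1771, -0.1813)
subtract pairs → two planes through P
[-0.8825 0.4305 -0.2370]·P = -0.0164;  [-0.8384 -0.3542 -0.2931]·P = -0.0270
det = 0.6736;  x = 0.0259+-0.3120z,  y = 0.0149+-0.0890z
sphere 1 gives Az²+Bz+C=0 with A=1.1052, B=0.2484, C=-0.1163;  B²−4AC=0.5761;  roots -0.4557, 0.2310;  negative root z = -0.4557
x = 0.1681, y = 0.0555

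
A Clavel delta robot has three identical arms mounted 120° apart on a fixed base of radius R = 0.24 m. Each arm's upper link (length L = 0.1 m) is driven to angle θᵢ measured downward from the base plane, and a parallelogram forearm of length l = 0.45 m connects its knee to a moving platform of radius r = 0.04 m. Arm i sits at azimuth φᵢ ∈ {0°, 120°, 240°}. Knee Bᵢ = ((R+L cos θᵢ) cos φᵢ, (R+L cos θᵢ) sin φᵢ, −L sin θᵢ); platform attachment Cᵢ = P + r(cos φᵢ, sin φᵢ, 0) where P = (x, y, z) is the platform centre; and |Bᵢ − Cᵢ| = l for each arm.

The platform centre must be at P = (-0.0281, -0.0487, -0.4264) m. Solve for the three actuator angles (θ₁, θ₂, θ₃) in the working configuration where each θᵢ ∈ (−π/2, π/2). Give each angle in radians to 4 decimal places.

θ₁ = 0.9603, θ₂ = 0.9604, θ₃ = 0.4364

rotate P by −φ1: (-0.0281, -0.0487, -0.4264)
  A=0.2281, B=-0.4264, C=(l²−L²−A²−y'²−z²)/(2L)=-0.2186
  √(A²+B²)=0.4836;  θ1 = -1.0796+2.0398 ≈ 0.9603
arm 2 (φ=120.0°): x'=-0.0281, y'=0.0487
  e−x'=0.2281;  (l²−L²−(e−x')²−y'²−z²)/2L = -0.2186
  √(A²+B²)=0.4836;  θ2 = -1.0795+2.0399 ≈ 0.9604
rotate P by −φ3: (0.0562, 0.0000, -0.4264)
  e−x'=0.1438;  (l²−L²−(e−x')²−y'²−z²)/2L = -0.0499
  γ=atan2(-0.4264,0.1438)=-1.2456;  ψ=arccos(-0.1110)=1.6820;  θ3=γ+ψ≈0.4364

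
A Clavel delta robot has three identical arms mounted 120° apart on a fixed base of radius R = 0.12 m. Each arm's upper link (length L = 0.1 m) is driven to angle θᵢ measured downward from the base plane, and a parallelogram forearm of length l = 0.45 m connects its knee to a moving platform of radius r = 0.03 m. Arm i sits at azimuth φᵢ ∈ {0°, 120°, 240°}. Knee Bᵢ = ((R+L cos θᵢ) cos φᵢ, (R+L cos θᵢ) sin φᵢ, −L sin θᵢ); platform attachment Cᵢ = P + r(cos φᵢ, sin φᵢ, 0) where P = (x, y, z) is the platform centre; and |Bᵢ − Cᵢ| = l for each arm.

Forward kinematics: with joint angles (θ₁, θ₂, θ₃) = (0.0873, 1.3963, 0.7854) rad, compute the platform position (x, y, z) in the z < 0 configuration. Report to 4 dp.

S1 = (0.1896·cos0.0°, 0.1896·sin0.0°, -0.0087) = (0.1896, 0.0000, -0.0087)
φ2=120.0°: virtual centre (-0.0537, 0.0930, -0.0985), radius l
arm 3 at φ=240.0°: (R−r)+L cos θ3 = 0.1607;  S3 = (-0.0804, -0.1392, -0.0707)
|S₂|²−|S₁|² = -0.0148;  |S₃|²−|S₁|² = -0.0052
[-0.4866 0.1860 -0.1795]·P = -0.0148;  [-0.5399 -0.2784 -0.1240]·P = -0.0052
Cramer: x(z) = 0.0216-0.3096z;  y(z) = -0.0232+0.1552z
sphere 1 gives Az²+Bz+C=0 with A=1.1200, B=0.1143, C=-0.1736;  B²−4AC=0.7910;  roots -0.4481, 0.3460;  negative root z = -0.4481
x = 0.1603, y = -0.0927

(0.1603, -0.0927, -0.4481)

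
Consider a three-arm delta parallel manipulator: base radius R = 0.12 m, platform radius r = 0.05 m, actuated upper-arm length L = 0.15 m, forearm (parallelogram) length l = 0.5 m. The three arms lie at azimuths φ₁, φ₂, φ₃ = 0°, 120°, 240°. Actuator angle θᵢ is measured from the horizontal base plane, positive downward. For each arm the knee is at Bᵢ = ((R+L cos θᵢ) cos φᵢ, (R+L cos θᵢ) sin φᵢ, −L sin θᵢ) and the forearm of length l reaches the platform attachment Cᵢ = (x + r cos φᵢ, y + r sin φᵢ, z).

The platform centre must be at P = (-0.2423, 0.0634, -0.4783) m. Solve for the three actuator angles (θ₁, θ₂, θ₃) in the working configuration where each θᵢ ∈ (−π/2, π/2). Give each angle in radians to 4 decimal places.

φ1=0.0° → target in arm frame (-0.2423, 0.0634)
  e−x'=0.3123;  (l²−L²−(e−x')²−y'²−z²)/2L = -0.3427
  √(A²+B²)=0.5712;  θ1 = -0.9924+2.2143 ≈ 1.2219
arm 2 (φ=120.0°): x'=0.1761, y'=0.1781
  A cos θ + B sin θ = C:  -0.1061·cos θ + -0.4783·sin θ = -0.1475
  θ2 = atan2(B,A) + arccos(C/0.4899) = 0.0876
arm 3 (φ=240.0°): x'=0.0662, y'=-0.2415
  A cos θ + B sin θ = C:  0.0038·cos θ + -0.4783·sin θ = -0.1988
  θ3 = atan2(B,A) + arccos(C/0.4783) = 0.4364

θ₁ = 1.2219, θ₂ = 0.0876, θ₃ = 0.4364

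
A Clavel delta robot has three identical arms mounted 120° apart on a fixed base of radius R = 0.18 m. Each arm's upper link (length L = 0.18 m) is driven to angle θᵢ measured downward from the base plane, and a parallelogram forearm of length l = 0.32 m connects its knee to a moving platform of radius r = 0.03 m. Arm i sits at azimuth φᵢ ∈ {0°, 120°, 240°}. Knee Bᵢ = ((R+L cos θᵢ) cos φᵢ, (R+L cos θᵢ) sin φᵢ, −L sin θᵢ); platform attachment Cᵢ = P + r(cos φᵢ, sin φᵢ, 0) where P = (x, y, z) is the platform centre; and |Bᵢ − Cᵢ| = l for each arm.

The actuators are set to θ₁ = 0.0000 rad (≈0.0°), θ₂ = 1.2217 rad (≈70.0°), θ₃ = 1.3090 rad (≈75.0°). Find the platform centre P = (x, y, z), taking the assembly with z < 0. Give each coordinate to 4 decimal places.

(0.1484, 0.0130, -0.2631)

φ1=0.0°: virtual centre (0.3300, 0.0000, 0.0000), radius l
arm 2 at φ=120.0°: (R−r)+L cos θ2 = 0.2116;  O2 = (-0.1058, 0.1832, -0.1691)
O3 = (0.1966·cos240.0°, 0.1966·sin240.0°, -0.1739) = (-0.0983, -0.1702, -0.1739)
eliminate P² terms by subtracting sphere 1 from 2 and 3
linear system: -0.8716x+0.3664y = -0.0355−-0.3383z; -0.8566x+-0.3405y = -0.0400−-0.3477z
det = 0.6107;  x = 0.0438+-0.3973z,  y = 0.0073+-0.0218z
quadratic in z: (1.1583)z²+(0.2271)z+(-0.0205)=0, √Δ=0.3825 → z ∈ {-0.2631, 0.0671}; z = -0.2631 (taking z<0)
x = 0.1484, y = 0.0130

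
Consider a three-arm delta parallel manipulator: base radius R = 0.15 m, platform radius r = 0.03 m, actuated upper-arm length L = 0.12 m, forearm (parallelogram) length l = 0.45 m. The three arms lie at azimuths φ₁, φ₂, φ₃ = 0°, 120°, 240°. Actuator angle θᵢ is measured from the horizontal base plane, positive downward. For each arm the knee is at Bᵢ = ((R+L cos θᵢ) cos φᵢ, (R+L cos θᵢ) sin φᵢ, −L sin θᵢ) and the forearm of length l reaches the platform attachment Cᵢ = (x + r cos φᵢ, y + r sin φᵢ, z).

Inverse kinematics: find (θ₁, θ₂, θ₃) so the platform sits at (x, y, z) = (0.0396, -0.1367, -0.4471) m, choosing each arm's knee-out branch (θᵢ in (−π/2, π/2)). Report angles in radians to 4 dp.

φ1=0.0° → target in arm frame (0.0396, -0.1367)
  A cos θ + B sin θ = C:  0.0804·cos θ + -0.4471·sin θ = -0.1540
  γ=atan2(-0.4471,0.0804)=-1.3929;  ψ=arccos(-0.3389)=1.9166;  θ1=γ+ψ≈0.5237
rotate P by −φ2: (-0.1382, 0.0341, -0.4471)
  A=0.2582, B=-0.4471, C=(l²−L²−A²−y'²−z²)/(2L)=-0.3317
  θ2 = atan2(B,A) + arccos(C/0.5163) = 1.2215
rotate P by −φ3: (0.0986, 0.1026, -0.4471)
  e−x'=0.0214;  (l²−L²−(e−x')²−y'²−z²)/2L = -0.0950
  θ3 = atan2(B,A) + arccos(C/0.4476) = 0.2617

θ₁ = 0.5237, θ₂ = 1.2215, θ₃ = 0.2617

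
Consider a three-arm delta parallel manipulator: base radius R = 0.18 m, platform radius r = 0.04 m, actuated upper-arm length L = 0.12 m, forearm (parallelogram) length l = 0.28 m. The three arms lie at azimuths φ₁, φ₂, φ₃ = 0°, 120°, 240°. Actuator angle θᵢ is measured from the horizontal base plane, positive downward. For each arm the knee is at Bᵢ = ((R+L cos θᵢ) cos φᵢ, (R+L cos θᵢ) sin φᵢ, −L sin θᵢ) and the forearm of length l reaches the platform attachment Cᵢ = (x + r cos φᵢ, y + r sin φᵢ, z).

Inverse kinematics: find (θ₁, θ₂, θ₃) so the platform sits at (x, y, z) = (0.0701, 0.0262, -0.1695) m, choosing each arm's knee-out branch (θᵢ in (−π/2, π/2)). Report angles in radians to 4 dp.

rotate P by −φ1: (0.0701, 0.0262, -0.1695)
  e−x'=0.0699;  (l²−L²−(e−x')²−y'²−z²)/2L = 0.1237
  √(A²+B²)=0.1833;  θ1 = -1.1797+0.8300 ≈ -0.3497
arm 2 (φ=120.0°): x'=-0.0124, y'=-0.0738
  A=0.1524, B=-0.1695, C=(l²−L²−A²−y'²−z²)/(2L)=0.0275
  √(A²+B²)=0.2279;  θ2 = -0.8386+1.4497 ≈ 0.6111
rotate P by −φ3: (-0.0577, 0.0476, -0.1695)
  A=0.1977, B=-0.1695, C=(l²−L²−A²−y'²−z²)/(2L)=-0.0254
  θ3 = atan2(B,A) + arccos(C/0.2604) = 0.9599

θ₁ = -0.3497, θ₂ = 0.6111, θ₃ = 0.9599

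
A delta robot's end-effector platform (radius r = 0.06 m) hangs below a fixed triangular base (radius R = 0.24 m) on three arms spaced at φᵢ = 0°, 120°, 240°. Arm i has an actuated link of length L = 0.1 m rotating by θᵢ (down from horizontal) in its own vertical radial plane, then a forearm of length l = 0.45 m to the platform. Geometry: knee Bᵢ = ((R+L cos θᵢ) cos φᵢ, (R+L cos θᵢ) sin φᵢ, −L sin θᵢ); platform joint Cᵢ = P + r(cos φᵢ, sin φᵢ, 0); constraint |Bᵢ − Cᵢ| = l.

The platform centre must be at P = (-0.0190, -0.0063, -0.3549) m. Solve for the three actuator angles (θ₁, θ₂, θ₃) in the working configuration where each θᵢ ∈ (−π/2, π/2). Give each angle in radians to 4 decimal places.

θ₁ = 0.1741, θ₂ = -0.0001, θ₃ = -0.0882

arm 1 (φ=0.0°): x'=-0.0190, y'=-0.0063
  A=0.1990, B=-0.3549, C=(l²−L²−A²−y'²−z²)/(2L)=0.1345
  γ=atan2(-0.3549,0.1990)=-1.0598;  ψ=arccos(0.3306)=1.2338;  θ1=γ+ψ≈0.1741
φ2=120.0° → target in arm frame (0.0040, 0.0196)
  A=0.1760, B=-0.3549, C=(l²−L²−A²−y'²−z²)/(2L)=0.1760
  θ2 = atan2(B,A) + arccos(C/0.3961) = -0.0001
arm 3 (φ=240.0°): x'=0.0150, y'=-0.0133
  e−x'=0.1650;  (l²−L²−(e−x')²−y'²−z²)/2L = 0.1956
  γ=atan2(-0.3549,0.1650)=-1.1355;  ψ=arccos(0.4999)=1.0474;  θ3=γ+ψ≈-0.0882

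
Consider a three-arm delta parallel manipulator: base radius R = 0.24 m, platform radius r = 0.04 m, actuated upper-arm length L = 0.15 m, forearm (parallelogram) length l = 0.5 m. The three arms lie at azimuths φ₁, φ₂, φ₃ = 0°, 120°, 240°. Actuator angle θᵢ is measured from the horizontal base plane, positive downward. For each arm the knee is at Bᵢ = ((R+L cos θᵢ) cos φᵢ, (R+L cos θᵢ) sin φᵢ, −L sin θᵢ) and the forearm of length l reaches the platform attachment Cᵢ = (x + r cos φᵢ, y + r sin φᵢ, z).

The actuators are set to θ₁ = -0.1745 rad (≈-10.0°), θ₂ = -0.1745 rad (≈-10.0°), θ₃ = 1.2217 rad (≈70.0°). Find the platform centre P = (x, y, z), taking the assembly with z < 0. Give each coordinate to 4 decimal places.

centre 1 = (0.3477·cos0.0°, 0.3477·sin0.0°, 0.0260) = (0.3477, 0.0000, 0.0260)
centre 2 = (0.3477·cos120.0°, 0.3477·sin120.0°, 0.0260) = (-0.1739, 0.3011, 0.0260)
φ3=240.0°: virtual centre (-0.1257, -0.2176, -0.1410), radius l
subtract pairs → two planes through P
[-1.0432 0.6023 0.0000]·P = 0.0000;  [-0.9468 -0.4353 -0.3340]·P = -0.0386
Cramer: x(z) = 0.0227-0.1964z;  y(z) = 0.0393-0.3402z
into |P−centre ₁|² = l²: 1.1543z² + 0.0489z + -0.1421 = 0;  Δ = 0.6586;  z = -0.3727 or 0.3304 → z<0 root = -0.3727
x = 0.0959, y = 0.1661

(0.0959, 0.1661, -0.3727)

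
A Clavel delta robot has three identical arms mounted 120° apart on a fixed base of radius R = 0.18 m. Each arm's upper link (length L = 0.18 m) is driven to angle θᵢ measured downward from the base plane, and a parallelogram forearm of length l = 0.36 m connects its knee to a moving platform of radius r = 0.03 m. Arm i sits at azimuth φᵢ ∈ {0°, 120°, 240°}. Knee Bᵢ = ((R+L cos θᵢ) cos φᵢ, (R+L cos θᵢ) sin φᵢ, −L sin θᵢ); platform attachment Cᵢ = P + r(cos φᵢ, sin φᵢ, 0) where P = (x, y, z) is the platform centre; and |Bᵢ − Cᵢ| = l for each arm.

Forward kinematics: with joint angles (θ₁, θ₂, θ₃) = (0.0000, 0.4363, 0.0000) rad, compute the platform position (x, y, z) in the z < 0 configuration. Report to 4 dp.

O1 = (0.3300·cos0.0°, 0.3300·sin0.0°, 0.0000) = (0.3300, 0.0000, 0.0000)
φ2=120.0°: virtual centre (-0.1566, 0.2712, -0.0761), radius l
arm 3 at φ=240.0°: e+L cos θ3 = 0.3300;  O3 = (-0.1650, -0.2858, 0.0000)
subtract pairs → two planes through P
linear system: -0.9731x+0.5424y = -0.0051−-0.1521z; -0.9900x+-0.5716y = 0.0000−0.0000z
det = 1.0932;  x = 0.0026+-0.0795z,  y = -0.0046+0.1378z
quadratic in z: (1.0253)z²+(0.0508)z+(-0.0224)=0, √Δ=0.3074 → z ∈ {-0.1747, 0.1251}; z = -0.1747 (taking z<0)
x = 0.0165, y = -0.0287

(0.0165, -0.0287, -0.1747)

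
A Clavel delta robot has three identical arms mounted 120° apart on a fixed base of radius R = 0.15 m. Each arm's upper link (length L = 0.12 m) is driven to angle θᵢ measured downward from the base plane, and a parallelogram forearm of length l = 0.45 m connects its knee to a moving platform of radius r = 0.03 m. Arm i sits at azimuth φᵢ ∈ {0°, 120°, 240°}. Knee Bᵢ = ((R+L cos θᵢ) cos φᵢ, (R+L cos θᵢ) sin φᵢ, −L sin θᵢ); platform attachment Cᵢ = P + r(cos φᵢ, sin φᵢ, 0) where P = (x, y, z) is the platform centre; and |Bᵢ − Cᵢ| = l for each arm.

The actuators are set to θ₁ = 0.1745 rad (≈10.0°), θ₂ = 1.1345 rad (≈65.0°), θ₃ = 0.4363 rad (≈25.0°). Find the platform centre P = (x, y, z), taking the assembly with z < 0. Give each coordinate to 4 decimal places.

φ1=0.0°: virtual centre (0.2382, 0.0000, -0.0208), radius l
φ2=120.0°: virtual centre (-0.0854, 0.1478, -0.1088), radius l
φ3=240.0°: virtual centre (-0.1144, -0.1981, -0.0507), radius l
|S₂|²−|S₁|² = -0.0162;  |S₃|²−|S₁|² = -0.0023
[-0.6471 0.2957 -0.1758]·P = -0.0162;  [-0.7051 -0.3962 -0.0598]·P = -0.0023
det = 0.4649;  x = 0.0152+-0.1879z,  y = -0.0214+0.1836z
into |P−S₁|² = l²: 1.0690z² + 0.1176z + -0.1519 = 0;  Δ = 0.6634;  z = -0.4360 or 0.3260 → z<0 root = -0.4360
x = 0.0971, y = -0.1014

(0.0971, -0.1014, -0.4360)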